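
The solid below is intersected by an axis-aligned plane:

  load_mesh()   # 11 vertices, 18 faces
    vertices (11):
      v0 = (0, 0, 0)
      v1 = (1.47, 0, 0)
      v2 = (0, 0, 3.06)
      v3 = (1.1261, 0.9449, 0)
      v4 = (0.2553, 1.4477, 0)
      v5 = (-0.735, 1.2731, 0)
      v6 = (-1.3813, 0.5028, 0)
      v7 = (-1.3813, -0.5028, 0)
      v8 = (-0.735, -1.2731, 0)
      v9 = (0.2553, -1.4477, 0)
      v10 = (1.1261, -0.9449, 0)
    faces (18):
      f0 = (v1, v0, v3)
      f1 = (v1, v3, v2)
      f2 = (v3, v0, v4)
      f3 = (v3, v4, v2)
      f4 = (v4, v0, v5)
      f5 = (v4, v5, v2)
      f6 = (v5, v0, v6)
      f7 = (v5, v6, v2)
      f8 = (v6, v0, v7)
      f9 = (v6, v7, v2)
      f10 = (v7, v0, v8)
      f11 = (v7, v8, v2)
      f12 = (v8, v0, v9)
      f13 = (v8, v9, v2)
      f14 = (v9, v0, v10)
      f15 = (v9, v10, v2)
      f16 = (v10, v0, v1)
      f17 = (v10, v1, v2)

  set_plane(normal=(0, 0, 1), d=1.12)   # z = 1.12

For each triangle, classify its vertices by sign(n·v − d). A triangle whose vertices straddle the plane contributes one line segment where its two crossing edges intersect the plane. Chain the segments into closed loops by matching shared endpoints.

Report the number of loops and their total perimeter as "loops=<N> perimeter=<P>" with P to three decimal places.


loops=1 perimeter=5.738

Straddling triangles (9 of 18):
  (v1,v3,v2) [--+] → (0.713933, 0.599054, 1.12)–(0.931961, 0, 1.12)  len=0.6375
  (v3,v4,v2) [--+] → (0.161857, 0.917823, 1.12)–(0.713933, 0.599054, 1.12)  len=0.6375
  (v4,v5,v2) [--+] → (-0.46598, 0.807129, 1.12)–(0.161857, 0.917823, 1.12)  len=0.6375
  (v5,v6,v2) [--+] → (-0.875726, 0.318769, 1.12)–(-0.46598, 0.807129, 1.12)  len=0.6375
  (v6,v7,v2) [--+] → (-0.875726, -0.318769, 1.12)–(-0.875726, 0.318769, 1.12)  len=0.6375
  (v7,v8,v2) [--+] → (-0.46598, -0.807129, 1.12)–(-0.875726, -0.318769, 1.12)  len=0.6375
  (v8,v9,v2) [--+] → (0.161857, -0.917823, 1.12)–(-0.46598, -0.807129, 1.12)  len=0.6375
  (v9,v10,v2) [--+] → (0.713933, -0.599054, 1.12)–(0.161857, -0.917823, 1.12)  len=0.6375
  (v10,v1,v2) [--+] → (0.931961, 0, 1.12)–(0.713933, -0.599054, 1.12)  len=0.6375

Chained into 1 loop(s):
  loop 1: 9 segments, perimeter = 5.7375
Total perimeter = 5.738


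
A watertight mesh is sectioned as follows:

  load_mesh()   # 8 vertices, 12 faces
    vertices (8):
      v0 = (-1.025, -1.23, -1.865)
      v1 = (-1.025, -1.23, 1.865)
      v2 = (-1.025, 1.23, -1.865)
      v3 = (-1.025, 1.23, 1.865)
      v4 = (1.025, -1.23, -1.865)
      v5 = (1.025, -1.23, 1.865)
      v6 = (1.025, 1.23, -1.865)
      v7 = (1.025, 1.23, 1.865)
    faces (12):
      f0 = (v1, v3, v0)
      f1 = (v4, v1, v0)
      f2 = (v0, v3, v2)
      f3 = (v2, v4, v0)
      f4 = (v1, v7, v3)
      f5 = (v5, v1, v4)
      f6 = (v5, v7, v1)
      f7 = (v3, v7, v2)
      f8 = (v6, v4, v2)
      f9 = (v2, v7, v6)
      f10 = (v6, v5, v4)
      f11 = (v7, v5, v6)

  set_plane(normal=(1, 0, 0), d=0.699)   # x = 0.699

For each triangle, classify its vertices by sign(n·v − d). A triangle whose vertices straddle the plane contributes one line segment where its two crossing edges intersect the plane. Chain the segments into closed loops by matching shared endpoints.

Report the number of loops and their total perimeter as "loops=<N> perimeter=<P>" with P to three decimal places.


Straddling triangles (8 of 12):
  (v4,v1,v0) [+--] → (0.699, -1.23, -1.27184)–(0.699, -1.23, -1.865)  len=0.5932
  (v2,v4,v0) [-+-] → (0.699, -0.8388, -1.865)–(0.699, -1.23, -1.865)  len=0.3912
  (v1,v7,v3) [-+-] → (0.699, 0.8388, 1.865)–(0.699, 1.23, 1.865)  len=0.3912
  (v5,v1,v4) [+-+] → (0.699, -1.23, 1.865)–(0.699, -1.23, -1.27184)  len=3.1368
  (v5,v7,v1) [++-] → (0.699, 0.8388, 1.865)–(0.699, -1.23, 1.865)  len=2.0688
  (v3,v7,v2) [-+-] → (0.699, 1.23, 1.865)–(0.699, 1.23, 1.27184)  len=0.5932
  (v6,v4,v2) [++-] → (0.699, -0.8388, -1.865)–(0.699, 1.23, -1.865)  len=2.0688
  (v2,v7,v6) [-++] → (0.699, 1.23, 1.27184)–(0.699, 1.23, -1.865)  len=3.1368

Chained into 1 loop(s):
  loop 1: 8 segments, perimeter = 12.3800
Total perimeter = 12.380

loops=1 perimeter=12.380


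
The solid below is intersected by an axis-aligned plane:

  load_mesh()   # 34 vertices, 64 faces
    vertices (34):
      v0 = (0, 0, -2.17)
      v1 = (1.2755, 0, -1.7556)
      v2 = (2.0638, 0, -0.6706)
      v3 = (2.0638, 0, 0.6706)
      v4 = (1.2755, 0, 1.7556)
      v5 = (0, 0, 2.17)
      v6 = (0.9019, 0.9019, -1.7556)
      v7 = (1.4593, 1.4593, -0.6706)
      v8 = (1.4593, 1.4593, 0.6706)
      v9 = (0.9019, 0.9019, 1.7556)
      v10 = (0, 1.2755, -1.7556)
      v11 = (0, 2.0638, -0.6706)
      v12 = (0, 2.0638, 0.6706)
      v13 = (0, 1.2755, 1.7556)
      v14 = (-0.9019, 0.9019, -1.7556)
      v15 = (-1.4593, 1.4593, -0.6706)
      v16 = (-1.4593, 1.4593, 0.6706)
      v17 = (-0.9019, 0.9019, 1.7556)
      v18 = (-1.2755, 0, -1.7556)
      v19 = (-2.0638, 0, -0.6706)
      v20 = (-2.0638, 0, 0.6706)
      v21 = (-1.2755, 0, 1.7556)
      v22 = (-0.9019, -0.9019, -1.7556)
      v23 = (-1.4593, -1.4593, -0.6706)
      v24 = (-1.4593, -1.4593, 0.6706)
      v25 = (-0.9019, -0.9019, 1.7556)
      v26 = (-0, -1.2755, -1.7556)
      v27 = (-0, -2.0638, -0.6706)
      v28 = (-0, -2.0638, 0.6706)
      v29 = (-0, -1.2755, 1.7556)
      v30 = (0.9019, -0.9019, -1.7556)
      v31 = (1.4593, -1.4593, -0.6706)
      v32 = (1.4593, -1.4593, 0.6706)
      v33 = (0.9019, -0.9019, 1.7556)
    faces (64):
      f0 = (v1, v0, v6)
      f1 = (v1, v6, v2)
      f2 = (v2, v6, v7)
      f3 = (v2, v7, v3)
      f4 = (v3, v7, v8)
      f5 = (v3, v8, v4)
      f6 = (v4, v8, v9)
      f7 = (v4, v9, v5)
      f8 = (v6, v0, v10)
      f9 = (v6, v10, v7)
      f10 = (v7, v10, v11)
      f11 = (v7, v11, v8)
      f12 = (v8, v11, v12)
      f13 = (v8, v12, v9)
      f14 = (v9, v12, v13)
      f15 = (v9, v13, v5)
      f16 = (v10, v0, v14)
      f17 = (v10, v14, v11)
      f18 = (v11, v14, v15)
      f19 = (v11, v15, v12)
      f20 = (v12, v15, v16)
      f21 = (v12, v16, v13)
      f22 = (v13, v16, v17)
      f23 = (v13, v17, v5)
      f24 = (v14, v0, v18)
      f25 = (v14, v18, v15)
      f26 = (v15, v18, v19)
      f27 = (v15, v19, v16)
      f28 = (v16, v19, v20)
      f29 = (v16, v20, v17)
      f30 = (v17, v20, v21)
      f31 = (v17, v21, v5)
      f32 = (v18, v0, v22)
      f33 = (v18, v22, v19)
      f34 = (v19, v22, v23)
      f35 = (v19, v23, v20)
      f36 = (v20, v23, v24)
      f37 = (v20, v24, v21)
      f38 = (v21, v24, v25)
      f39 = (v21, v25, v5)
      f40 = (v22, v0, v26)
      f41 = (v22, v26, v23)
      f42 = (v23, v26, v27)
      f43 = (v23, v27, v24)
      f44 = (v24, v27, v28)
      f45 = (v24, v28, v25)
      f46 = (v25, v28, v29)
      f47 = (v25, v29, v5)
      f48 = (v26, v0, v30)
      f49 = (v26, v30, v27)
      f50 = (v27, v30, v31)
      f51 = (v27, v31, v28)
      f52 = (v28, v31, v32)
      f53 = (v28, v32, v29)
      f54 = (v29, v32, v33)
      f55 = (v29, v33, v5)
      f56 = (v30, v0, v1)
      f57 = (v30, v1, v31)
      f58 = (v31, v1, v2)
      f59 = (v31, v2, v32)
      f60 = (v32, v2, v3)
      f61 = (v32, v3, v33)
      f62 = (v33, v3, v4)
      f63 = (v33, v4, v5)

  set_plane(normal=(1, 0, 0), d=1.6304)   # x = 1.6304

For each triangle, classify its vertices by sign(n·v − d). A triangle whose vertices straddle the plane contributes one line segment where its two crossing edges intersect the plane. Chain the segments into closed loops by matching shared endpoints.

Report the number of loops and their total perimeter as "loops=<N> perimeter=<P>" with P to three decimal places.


loops=1 perimeter=7.500

Straddling triangles (10 of 64):
  (v1,v6,v2) [--+] → (1.6304, 0.336417, -1.07532)–(1.6304, 0, -1.26712)  len=0.3873
  (v2,v6,v7) [+--] → (1.6304, 0.336417, -1.07532)–(1.6304, 1.04625, -0.6706)  len=0.8171
  (v2,v7,v3) [+-+] → (1.6304, 1.04625, -0.6706)–(1.6304, 1.04625, -0.290982)  len=0.3796
  (v3,v7,v8) [+--] → (1.6304, 1.04625, -0.290982)–(1.6304, 1.04625, 0.6706)  len=0.9616
  (v3,v8,v4) [+--] → (1.6304, 1.04625, 0.6706)–(1.6304, 0, 1.26712)  len=1.2044
  (v31,v1,v2) [--+] → (1.6304, 0, -1.26712)–(1.6304, -1.04625, -0.6706)  len=1.2044
  (v31,v2,v32) [-+-] → (1.6304, -1.04625, -0.6706)–(1.6304, -1.04625, 0.290982)  len=0.9616
  (v32,v2,v3) [-++] → (1.6304, -1.04625, 0.290982)–(1.6304, -1.04625, 0.6706)  len=0.3796
  (v32,v3,v33) [-+-] → (1.6304, -1.04625, 0.6706)–(1.6304, -0.336417, 1.07532)  len=0.8171
  (v33,v3,v4) [-+-] → (1.6304, -0.336417, 1.07532)–(1.6304, 0, 1.26712)  len=0.3873

Chained into 1 loop(s):
  loop 1: 10 segments, perimeter = 7.4998
Total perimeter = 7.500


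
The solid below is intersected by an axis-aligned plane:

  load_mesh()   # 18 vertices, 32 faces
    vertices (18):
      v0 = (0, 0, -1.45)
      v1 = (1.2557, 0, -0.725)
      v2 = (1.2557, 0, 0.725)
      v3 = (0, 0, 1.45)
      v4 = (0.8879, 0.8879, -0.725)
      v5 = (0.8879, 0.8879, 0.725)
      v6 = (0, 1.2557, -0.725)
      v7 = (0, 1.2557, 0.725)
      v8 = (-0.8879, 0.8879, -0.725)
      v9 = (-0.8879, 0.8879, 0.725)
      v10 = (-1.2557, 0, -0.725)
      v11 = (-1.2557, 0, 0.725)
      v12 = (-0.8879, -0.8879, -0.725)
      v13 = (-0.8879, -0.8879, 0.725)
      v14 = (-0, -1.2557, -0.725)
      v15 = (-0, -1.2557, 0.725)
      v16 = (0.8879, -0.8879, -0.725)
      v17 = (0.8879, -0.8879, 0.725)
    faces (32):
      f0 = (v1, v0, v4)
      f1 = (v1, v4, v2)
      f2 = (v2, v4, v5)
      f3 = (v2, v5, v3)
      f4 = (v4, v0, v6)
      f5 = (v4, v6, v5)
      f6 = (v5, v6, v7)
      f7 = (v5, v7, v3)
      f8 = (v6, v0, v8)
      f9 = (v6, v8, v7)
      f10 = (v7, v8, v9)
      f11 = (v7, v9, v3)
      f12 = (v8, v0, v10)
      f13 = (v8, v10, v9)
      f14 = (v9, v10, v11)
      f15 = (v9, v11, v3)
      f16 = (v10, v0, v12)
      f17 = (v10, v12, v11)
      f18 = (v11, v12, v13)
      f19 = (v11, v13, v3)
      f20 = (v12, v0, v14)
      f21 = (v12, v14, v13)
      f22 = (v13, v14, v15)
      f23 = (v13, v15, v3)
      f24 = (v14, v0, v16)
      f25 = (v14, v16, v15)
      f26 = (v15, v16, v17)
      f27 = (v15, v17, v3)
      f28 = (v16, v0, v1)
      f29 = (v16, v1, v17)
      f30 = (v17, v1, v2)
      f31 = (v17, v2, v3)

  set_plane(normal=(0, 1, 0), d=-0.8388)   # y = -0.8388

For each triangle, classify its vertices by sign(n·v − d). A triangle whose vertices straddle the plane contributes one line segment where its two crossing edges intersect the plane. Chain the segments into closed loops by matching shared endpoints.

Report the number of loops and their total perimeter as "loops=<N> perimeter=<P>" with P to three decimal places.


loops=1 perimeter=6.671

Straddling triangles (12 of 32):
  (v10,v0,v12) [++-] → (-0.8388, -0.8388, -0.765092)–(-0.908239, -0.8388, -0.725)  len=0.0802
  (v10,v12,v11) [+-+] → (-0.908239, -0.8388, -0.725)–(-0.908239, -0.8388, -0.644816)  len=0.0802
  (v11,v12,v13) [+--] → (-0.908239, -0.8388, -0.644816)–(-0.908239, -0.8388, 0.725)  len=1.3698
  (v11,v13,v3) [+-+] → (-0.908239, -0.8388, 0.725)–(-0.8388, -0.8388, 0.765092)  len=0.0802
  (v12,v0,v14) [-+-] → (-0.8388, -0.8388, -0.765092)–(0, -0.8388, -0.965704)  len=0.8625
  (v13,v15,v3) [--+] → (0, -0.8388, 0.965704)–(-0.8388, -0.8388, 0.765092)  len=0.8625
  (v14,v0,v16) [-+-] → (0, -0.8388, -0.965704)–(0.8388, -0.8388, -0.765092)  len=0.8625
  (v15,v17,v3) [--+] → (0.8388, -0.8388, 0.765092)–(0, -0.8388, 0.965704)  len=0.8625
  (v16,v0,v1) [-++] → (0.8388, -0.8388, -0.765092)–(0.908239, -0.8388, -0.725)  len=0.0802
  (v16,v1,v17) [-+-] → (0.908239, -0.8388, -0.725)–(0.908239, -0.8388, 0.644816)  len=1.3698
  (v17,v1,v2) [-++] → (0.908239, -0.8388, 0.644816)–(0.908239, -0.8388, 0.725)  len=0.0802
  (v17,v2,v3) [-++] → (0.908239, -0.8388, 0.725)–(0.8388, -0.8388, 0.765092)  len=0.0802

Chained into 1 loop(s):
  loop 1: 12 segments, perimeter = 6.6706
Total perimeter = 6.671


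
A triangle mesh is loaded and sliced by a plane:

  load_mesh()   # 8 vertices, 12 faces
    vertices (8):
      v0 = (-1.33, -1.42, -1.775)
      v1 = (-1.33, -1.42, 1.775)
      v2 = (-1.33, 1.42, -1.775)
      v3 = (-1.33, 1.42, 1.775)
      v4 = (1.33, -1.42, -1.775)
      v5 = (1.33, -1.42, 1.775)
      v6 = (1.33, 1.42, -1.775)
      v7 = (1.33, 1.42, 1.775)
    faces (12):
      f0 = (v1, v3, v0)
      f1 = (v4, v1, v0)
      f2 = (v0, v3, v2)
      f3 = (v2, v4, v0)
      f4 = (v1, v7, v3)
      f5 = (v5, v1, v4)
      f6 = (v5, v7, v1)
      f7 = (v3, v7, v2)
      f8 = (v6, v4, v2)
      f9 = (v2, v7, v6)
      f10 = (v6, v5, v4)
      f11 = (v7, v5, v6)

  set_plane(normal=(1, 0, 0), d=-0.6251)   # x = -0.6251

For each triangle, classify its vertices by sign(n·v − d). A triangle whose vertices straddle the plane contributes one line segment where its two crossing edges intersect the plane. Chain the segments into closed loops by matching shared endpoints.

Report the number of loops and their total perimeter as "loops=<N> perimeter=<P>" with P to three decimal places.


loops=1 perimeter=12.780

Straddling triangles (8 of 12):
  (v4,v1,v0) [+--] → (-0.6251, -1.42, 0.83425)–(-0.6251, -1.42, -1.775)  len=2.6092
  (v2,v4,v0) [-+-] → (-0.6251, 0.6674, -1.775)–(-0.6251, -1.42, -1.775)  len=2.0874
  (v1,v7,v3) [-+-] → (-0.6251, -0.6674, 1.775)–(-0.6251, 1.42, 1.775)  len=2.0874
  (v5,v1,v4) [+-+] → (-0.6251, -1.42, 1.775)–(-0.6251, -1.42, 0.83425)  len=0.9407
  (v5,v7,v1) [++-] → (-0.6251, -0.6674, 1.775)–(-0.6251, -1.42, 1.775)  len=0.7526
  (v3,v7,v2) [-+-] → (-0.6251, 1.42, 1.775)–(-0.6251, 1.42, -0.83425)  len=2.6092
  (v6,v4,v2) [++-] → (-0.6251, 0.6674, -1.775)–(-0.6251, 1.42, -1.775)  len=0.7526
  (v2,v7,v6) [-++] → (-0.6251, 1.42, -0.83425)–(-0.6251, 1.42, -1.775)  len=0.9407

Chained into 1 loop(s):
  loop 1: 8 segments, perimeter = 12.7800
Total perimeter = 12.780


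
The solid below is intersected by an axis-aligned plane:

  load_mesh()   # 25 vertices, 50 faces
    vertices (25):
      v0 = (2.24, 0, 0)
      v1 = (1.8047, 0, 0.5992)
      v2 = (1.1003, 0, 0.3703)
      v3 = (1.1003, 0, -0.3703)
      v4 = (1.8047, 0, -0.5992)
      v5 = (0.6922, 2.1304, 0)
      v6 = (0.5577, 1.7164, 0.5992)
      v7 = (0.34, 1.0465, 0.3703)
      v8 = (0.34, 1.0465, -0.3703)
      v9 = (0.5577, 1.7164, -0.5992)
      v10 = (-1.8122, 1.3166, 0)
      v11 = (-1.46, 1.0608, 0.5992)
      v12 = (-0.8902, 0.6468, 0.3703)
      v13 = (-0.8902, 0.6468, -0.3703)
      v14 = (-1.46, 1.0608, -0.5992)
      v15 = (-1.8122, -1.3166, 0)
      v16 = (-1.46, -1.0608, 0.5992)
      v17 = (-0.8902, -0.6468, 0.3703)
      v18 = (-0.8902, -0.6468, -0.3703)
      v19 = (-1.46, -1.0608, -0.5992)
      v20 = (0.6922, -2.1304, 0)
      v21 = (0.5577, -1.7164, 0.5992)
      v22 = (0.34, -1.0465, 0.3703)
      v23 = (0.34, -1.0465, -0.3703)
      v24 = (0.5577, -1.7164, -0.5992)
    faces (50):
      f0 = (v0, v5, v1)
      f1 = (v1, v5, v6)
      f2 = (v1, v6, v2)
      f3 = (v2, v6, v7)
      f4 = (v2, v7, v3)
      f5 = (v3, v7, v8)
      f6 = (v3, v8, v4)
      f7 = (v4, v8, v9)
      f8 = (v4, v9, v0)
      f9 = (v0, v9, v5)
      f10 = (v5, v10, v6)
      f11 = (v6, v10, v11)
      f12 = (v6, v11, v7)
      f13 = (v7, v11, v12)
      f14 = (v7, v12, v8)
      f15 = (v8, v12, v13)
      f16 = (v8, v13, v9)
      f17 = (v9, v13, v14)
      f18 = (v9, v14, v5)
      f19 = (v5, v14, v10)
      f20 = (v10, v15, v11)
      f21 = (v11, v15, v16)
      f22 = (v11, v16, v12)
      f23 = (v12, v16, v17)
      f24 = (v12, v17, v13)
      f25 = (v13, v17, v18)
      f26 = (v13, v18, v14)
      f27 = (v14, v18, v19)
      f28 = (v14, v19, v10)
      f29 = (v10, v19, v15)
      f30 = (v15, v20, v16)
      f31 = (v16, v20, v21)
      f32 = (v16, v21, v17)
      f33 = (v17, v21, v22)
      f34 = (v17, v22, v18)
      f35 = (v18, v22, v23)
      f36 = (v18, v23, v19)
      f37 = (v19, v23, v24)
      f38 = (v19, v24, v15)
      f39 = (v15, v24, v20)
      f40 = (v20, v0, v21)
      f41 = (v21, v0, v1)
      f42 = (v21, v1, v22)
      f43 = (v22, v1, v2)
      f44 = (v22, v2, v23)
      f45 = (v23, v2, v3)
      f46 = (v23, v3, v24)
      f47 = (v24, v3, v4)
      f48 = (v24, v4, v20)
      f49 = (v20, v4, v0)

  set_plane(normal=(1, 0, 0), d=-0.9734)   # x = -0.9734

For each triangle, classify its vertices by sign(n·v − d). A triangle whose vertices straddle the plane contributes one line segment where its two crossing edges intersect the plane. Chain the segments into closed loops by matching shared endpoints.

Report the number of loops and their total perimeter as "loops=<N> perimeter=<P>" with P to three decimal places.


Straddling triangles (18 of 50):
  (v5,v10,v6) [+-+] → (-0.9734, 1.58917, 0)–(-0.9734, 1.4581, 0.21208)  len=0.2493
  (v6,v10,v11) [+--] → (-0.9734, 1.4581, 0.21208)–(-0.9734, 1.21891, 0.5992)  len=0.4551
  (v6,v11,v7) [+-+] → (-0.9734, 1.21891, 0.5992)–(-0.9734, 1.05693, 0.537321)  len=0.1734
  (v7,v11,v12) [+-+] → (-0.9734, 1.05693, 0.537321)–(-0.9734, 0.707251, 0.403723)  len=0.3743
  (v9,v13,v14) [++-] → (-0.9734, 0.707251, -0.403723)–(-0.9734, 1.21891, -0.5992)  len=0.5477
  (v9,v14,v5) [+-+] → (-0.9734, 1.21891, -0.5992)–(-0.9734, 1.30263, -0.463724)  len=0.1593
  (v5,v14,v10) [+--] → (-0.9734, 1.30263, -0.463724)–(-0.9734, 1.58917, 0)  len=0.5451
  (v11,v16,v12) [--+] → (-0.9734, 0.397463, 0.403723)–(-0.9734, 0.707251, 0.403723)  len=0.3098
  (v12,v16,v17) [+-+] → (-0.9734, 0.397463, 0.403723)–(-0.9734, -0.707251, 0.403723)  len=1.1047
  (v13,v18,v14) [++-] → (-0.9734, -0.397463, -0.403723)–(-0.9734, 0.707251, -0.403723)  len=1.1047
  (v14,v18,v19) [-+-] → (-0.9734, -0.397463, -0.403723)–(-0.9734, -0.707251, -0.403723)  len=0.3098
  (v15,v20,v16) [-+-] → (-0.9734, -1.58917, 0)–(-0.9734, -1.30263, 0.463724)  len=0.5451
  (v16,v20,v21) [-++] → (-0.9734, -1.30263, 0.463724)–(-0.9734, -1.21891, 0.5992)  len=0.1593
  (v16,v21,v17) [-++] → (-0.9734, -1.21891, 0.5992)–(-0.9734, -0.707251, 0.403723)  len=0.5477
  (v18,v23,v19) [++-] → (-0.9734, -1.05693, -0.537321)–(-0.9734, -0.707251, -0.403723)  len=0.3743
  (v19,v23,v24) [-++] → (-0.9734, -1.05693, -0.537321)–(-0.9734, -1.21891, -0.5992)  len=0.1734
  (v19,v24,v15) [-+-] → (-0.9734, -1.21891, -0.5992)–(-0.9734, -1.4581, -0.21208)  len=0.4551
  (v15,v24,v20) [-++] → (-0.9734, -1.4581, -0.21208)–(-0.9734, -1.58917, 0)  len=0.2493

Chained into 1 loop(s):
  loop 1: 18 segments, perimeter = 7.8374
Total perimeter = 7.837

loops=1 perimeter=7.837


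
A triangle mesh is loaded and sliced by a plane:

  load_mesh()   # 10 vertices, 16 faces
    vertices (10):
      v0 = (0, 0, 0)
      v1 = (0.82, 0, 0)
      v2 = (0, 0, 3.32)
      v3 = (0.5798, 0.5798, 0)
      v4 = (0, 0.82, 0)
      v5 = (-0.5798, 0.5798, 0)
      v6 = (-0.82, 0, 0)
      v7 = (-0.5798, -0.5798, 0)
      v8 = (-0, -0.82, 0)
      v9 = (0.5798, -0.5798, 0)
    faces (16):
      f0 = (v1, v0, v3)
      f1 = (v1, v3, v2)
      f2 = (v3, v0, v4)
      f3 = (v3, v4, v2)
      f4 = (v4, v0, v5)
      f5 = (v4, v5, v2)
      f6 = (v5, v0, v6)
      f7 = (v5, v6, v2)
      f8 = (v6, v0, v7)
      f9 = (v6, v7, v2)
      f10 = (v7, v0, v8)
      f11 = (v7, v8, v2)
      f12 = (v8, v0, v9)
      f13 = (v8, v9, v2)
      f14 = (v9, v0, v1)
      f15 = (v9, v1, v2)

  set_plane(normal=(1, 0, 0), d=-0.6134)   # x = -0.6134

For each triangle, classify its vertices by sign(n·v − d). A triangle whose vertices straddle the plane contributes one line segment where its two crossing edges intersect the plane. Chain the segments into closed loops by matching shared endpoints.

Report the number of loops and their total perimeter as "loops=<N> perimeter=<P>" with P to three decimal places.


loops=1 perimeter=2.945

Straddling triangles (4 of 16):
  (v5,v0,v6) [++-] → (-0.6134, 0, 0)–(-0.6134, 0.498696, 0)  len=0.4987
  (v5,v6,v2) [+-+] → (-0.6134, 0.498696, 0)–(-0.6134, 0, 0.836478)  len=0.9739
  (v6,v0,v7) [-++] → (-0.6134, 0, 0)–(-0.6134, -0.498696, 0)  len=0.4987
  (v6,v7,v2) [-++] → (-0.6134, -0.498696, 0)–(-0.6134, 0, 0.836478)  len=0.9739

Chained into 1 loop(s):
  loop 1: 4 segments, perimeter = 2.9451
Total perimeter = 2.945


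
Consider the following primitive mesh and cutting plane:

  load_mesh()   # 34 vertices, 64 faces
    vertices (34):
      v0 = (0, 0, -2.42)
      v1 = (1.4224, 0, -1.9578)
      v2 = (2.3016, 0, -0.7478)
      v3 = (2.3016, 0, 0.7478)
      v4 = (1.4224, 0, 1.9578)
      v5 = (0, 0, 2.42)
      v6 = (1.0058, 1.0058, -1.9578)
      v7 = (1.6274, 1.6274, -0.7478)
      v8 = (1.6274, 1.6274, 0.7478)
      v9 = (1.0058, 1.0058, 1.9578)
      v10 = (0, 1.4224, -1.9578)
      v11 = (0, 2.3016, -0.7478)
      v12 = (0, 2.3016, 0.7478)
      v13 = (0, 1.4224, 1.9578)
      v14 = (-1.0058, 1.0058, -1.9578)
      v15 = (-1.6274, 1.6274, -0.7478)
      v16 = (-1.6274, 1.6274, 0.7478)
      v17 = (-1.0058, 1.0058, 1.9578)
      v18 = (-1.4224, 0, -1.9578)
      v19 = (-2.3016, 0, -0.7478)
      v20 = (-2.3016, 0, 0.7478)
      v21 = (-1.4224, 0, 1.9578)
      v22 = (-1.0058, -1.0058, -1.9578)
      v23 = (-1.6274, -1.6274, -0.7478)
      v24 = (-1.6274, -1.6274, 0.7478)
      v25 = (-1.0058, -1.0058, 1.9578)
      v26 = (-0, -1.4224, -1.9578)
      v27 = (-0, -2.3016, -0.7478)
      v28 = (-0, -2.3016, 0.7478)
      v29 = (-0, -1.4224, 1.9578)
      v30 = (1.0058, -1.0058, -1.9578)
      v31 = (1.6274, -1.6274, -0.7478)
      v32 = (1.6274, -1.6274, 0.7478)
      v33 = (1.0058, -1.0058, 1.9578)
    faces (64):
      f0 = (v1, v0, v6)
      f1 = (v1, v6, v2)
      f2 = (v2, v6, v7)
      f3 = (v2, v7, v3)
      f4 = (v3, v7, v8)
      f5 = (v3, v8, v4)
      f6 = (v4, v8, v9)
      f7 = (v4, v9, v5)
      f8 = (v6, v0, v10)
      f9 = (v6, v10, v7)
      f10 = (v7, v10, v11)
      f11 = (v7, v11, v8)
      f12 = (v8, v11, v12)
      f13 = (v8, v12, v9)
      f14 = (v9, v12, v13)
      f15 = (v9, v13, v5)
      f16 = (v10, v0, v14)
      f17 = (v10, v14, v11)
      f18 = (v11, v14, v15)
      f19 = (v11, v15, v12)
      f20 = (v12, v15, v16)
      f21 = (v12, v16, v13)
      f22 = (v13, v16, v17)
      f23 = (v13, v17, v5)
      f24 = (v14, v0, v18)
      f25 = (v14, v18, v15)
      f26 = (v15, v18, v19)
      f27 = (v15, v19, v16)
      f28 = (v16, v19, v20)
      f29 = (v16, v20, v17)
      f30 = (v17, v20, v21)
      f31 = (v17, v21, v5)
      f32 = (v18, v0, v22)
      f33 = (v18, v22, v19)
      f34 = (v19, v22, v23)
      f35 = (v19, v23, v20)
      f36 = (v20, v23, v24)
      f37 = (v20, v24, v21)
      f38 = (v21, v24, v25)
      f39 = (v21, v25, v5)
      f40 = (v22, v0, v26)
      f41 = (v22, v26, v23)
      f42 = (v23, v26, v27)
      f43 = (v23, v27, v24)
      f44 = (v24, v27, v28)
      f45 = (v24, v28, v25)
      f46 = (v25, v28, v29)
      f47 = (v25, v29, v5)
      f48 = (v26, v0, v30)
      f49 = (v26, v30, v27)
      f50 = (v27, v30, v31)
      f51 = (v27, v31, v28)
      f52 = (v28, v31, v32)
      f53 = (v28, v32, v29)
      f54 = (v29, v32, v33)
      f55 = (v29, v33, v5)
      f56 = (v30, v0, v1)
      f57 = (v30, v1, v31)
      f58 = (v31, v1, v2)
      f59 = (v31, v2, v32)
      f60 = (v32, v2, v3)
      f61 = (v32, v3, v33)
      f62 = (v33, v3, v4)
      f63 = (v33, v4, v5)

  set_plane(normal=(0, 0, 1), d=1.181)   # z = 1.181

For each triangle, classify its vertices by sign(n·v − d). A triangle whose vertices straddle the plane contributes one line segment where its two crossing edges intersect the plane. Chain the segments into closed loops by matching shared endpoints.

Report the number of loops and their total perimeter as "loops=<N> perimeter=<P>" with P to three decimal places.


Straddling triangles (16 of 64):
  (v3,v8,v4) [--+] → (1.55401, 1.04476, 1.181)–(1.98683, 0, 1.181)  len=1.1309
  (v4,v8,v9) [+-+] → (1.55401, 1.04476, 1.181)–(1.40486, 1.40486, 1.181)  len=0.3898
  (v8,v12,v9) [--+] → (0.360093, 1.83768, 1.181)–(1.40486, 1.40486, 1.181)  len=1.1309
  (v9,v12,v13) [+-+] → (0.360093, 1.83768, 1.181)–(0, 1.98683, 1.181)  len=0.3898
  (v12,v16,v13) [--+] → (-1.04476, 1.55401, 1.181)–(0, 1.98683, 1.181)  len=1.1309
  (v13,v16,v17) [+-+] → (-1.04476, 1.55401, 1.181)–(-1.40486, 1.40486, 1.181)  len=0.3898
  (v16,v20,v17) [--+] → (-1.83768, 0.360093, 1.181)–(-1.40486, 1.40486, 1.181)  len=1.1309
  (v17,v20,v21) [+-+] → (-1.83768, 0.360093, 1.181)–(-1.98683, 0, 1.181)  len=0.3898
  (v20,v24,v21) [--+] → (-1.55401, -1.04476, 1.181)–(-1.98683, 0, 1.181)  len=1.1309
  (v21,v24,v25) [+-+] → (-1.55401, -1.04476, 1.181)–(-1.40486, -1.40486, 1.181)  len=0.3898
  (v24,v28,v25) [--+] → (-0.360093, -1.83768, 1.181)–(-1.40486, -1.40486, 1.181)  len=1.1309
  (v25,v28,v29) [+-+] → (-0.360093, -1.83768, 1.181)–(0, -1.98683, 1.181)  len=0.3898
  (v28,v32,v29) [--+] → (1.04476, -1.55401, 1.181)–(0, -1.98683, 1.181)  len=1.1309
  (v29,v32,v33) [+-+] → (1.04476, -1.55401, 1.181)–(1.40486, -1.40486, 1.181)  len=0.3898
  (v32,v3,v33) [--+] → (1.83768, -0.360093, 1.181)–(1.40486, -1.40486, 1.181)  len=1.1309
  (v33,v3,v4) [+-+] → (1.83768, -0.360093, 1.181)–(1.98683, 0, 1.181)  len=0.3898

Chained into 1 loop(s):
  loop 1: 16 segments, perimeter = 12.1650
Total perimeter = 12.165

loops=1 perimeter=12.165


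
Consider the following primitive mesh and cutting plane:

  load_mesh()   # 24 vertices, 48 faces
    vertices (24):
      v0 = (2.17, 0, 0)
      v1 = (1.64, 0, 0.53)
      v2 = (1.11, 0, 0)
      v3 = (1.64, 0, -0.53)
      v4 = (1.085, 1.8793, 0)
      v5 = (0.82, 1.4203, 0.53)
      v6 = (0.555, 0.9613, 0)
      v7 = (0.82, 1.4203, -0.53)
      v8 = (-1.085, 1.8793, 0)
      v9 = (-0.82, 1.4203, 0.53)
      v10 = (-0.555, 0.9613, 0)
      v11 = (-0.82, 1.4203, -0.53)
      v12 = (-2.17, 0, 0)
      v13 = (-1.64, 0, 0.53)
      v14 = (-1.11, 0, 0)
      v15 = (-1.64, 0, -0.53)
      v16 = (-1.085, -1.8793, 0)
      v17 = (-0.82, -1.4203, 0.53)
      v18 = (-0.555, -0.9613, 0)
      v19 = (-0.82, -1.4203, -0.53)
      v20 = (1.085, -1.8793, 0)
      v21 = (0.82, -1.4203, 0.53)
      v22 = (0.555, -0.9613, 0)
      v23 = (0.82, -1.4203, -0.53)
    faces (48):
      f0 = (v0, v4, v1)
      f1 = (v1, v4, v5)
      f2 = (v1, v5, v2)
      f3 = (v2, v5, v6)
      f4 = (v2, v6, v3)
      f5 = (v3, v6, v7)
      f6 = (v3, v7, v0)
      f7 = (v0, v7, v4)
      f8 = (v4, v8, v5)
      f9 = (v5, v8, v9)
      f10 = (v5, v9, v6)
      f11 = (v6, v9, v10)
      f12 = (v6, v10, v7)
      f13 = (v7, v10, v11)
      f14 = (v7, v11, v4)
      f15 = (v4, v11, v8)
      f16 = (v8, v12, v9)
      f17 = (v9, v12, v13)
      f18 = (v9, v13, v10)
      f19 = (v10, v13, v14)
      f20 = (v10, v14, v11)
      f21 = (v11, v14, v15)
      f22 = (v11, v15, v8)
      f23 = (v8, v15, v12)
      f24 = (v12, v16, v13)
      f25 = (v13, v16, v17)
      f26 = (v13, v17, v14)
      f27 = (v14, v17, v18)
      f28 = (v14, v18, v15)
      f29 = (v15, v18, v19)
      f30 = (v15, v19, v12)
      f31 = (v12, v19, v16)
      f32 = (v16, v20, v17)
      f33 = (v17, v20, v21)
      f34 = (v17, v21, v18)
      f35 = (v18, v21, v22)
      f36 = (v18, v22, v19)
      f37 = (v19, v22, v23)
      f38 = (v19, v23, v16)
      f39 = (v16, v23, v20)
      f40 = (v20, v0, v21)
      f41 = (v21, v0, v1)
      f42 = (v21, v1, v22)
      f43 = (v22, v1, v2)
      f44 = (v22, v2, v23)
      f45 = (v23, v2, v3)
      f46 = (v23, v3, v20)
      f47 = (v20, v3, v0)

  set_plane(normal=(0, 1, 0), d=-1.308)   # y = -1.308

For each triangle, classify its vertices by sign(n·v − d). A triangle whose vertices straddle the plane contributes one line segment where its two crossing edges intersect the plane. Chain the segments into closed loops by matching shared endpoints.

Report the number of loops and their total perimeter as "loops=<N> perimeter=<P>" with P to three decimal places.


Straddling triangles (18 of 48):
  (v12,v16,v13) [+-+] → (-1.41484, -1.308, 0)–(-1.25372, -1.308, 0.161118)  len=0.2279
  (v13,v16,v17) [+--] → (-1.25372, -1.308, 0.161118)–(-0.884836, -1.308, 0.53)  len=0.5217
  (v13,v17,v14) [+-+] → (-0.884836, -1.308, 0.53)–(-0.84293, -1.308, 0.488094)  len=0.0593
  (v14,v17,v18) [+-+] → (-0.84293, -1.308, 0.488094)–(-0.755164, -1.308, 0.400329)  len=0.1241
  (v15,v18,v19) [++-] → (-0.755164, -1.308, -0.400329)–(-0.884836, -1.308, -0.53)  len=0.1834
  (v15,v19,v12) [+-+] → (-0.884836, -1.308, -0.53)–(-0.926742, -1.308, -0.488094)  len=0.0593
  (v12,v19,v16) [+--] → (-0.926742, -1.308, -0.488094)–(-1.41484, -1.308, 0)  len=0.6903
  (v17,v21,v18) [--+] → (0.483589, -1.308, 0.400329)–(-0.755164, -1.308, 0.400329)  len=1.2388
  (v18,v21,v22) [+-+] → (0.483589, -1.308, 0.400329)–(0.755164, -1.308, 0.400329)  len=0.2716
  (v18,v22,v19) [++-] → (-0.483589, -1.308, -0.400329)–(-0.755164, -1.308, -0.400329)  len=0.2716
  (v19,v22,v23) [-+-] → (-0.483589, -1.308, -0.400329)–(0.755164, -1.308, -0.400329)  len=1.2388
  (v20,v0,v21) [-+-] → (1.41484, -1.308, 0)–(0.926742, -1.308, 0.488094)  len=0.6903
  (v21,v0,v1) [-++] → (0.926742, -1.308, 0.488094)–(0.884836, -1.308, 0.53)  len=0.0593
  (v21,v1,v22) [-++] → (0.884836, -1.308, 0.53)–(0.755164, -1.308, 0.400329)  len=0.1834
  (v22,v2,v23) [++-] → (0.84293, -1.308, -0.488094)–(0.755164, -1.308, -0.400329)  len=0.1241
  (v23,v2,v3) [-++] → (0.84293, -1.308, -0.488094)–(0.884836, -1.308, -0.53)  len=0.0593
  (v23,v3,v20) [-+-] → (0.884836, -1.308, -0.53)–(1.25372, -1.308, -0.161118)  len=0.5217
  (v20,v3,v0) [-++] → (1.25372, -1.308, -0.161118)–(1.41484, -1.308, 0)  len=0.2279

Chained into 1 loop(s):
  loop 1: 18 segments, perimeter = 6.7523
Total perimeter = 6.752

loops=1 perimeter=6.752


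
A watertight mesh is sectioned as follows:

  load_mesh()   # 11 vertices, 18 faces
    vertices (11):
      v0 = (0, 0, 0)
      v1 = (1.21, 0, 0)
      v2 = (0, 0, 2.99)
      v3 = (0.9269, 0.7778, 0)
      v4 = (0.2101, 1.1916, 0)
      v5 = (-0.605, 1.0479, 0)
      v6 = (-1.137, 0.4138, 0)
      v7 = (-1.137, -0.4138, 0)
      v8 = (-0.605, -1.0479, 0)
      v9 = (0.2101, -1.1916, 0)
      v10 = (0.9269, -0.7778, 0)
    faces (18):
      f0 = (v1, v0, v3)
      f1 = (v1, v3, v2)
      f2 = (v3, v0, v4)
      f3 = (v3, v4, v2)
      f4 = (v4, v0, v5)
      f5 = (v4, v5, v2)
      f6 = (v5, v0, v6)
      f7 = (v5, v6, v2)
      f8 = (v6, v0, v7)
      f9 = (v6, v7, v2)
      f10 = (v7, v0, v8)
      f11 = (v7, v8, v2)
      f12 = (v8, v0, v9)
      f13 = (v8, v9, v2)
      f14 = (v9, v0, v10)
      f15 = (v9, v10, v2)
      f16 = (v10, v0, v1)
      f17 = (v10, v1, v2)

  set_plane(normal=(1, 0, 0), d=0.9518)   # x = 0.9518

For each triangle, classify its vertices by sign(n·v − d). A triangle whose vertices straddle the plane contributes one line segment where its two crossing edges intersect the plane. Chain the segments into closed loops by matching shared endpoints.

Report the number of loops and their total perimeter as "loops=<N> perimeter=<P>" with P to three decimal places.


loops=1 perimeter=3.327

Straddling triangles (4 of 18):
  (v1,v0,v3) [+--] → (0.9518, 0, 0)–(0.9518, 0.709389, 0)  len=0.7094
  (v1,v3,v2) [+--] → (0.9518, 0.709389, 0)–(0.9518, 0, 0.638031)  len=0.9541
  (v10,v0,v1) [--+] → (0.9518, 0, 0)–(0.9518, -0.709389, 0)  len=0.7094
  (v10,v1,v2) [-+-] → (0.9518, -0.709389, 0)–(0.9518, 0, 0.638031)  len=0.9541

Chained into 1 loop(s):
  loop 1: 4 segments, perimeter = 3.3270
Total perimeter = 3.327


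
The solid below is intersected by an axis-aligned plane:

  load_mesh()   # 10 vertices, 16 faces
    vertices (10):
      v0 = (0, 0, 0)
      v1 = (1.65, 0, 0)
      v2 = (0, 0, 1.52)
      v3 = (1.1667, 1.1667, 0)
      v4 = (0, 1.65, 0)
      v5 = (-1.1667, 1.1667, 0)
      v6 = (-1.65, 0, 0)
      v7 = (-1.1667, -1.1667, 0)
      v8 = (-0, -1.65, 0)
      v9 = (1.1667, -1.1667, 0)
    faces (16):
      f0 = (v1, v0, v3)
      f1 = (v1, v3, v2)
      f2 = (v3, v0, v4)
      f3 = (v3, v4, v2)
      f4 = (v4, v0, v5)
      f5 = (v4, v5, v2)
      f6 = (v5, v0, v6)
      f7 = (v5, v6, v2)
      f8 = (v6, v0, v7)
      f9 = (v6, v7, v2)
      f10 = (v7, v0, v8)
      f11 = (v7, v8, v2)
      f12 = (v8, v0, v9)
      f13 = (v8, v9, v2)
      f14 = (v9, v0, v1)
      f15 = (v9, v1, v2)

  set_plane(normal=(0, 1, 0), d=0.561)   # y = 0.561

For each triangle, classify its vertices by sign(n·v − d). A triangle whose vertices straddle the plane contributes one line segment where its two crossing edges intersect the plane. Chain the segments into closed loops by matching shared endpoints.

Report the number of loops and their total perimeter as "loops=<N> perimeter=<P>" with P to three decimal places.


loops=1 perimeter=6.366

Straddling triangles (8 of 16):
  (v1,v0,v3) [--+] → (0.561, 0.561, 0)–(1.41761, 0.561, 0)  len=0.8566
  (v1,v3,v2) [-+-] → (1.41761, 0.561, 0)–(0.561, 0.561, 0.789118)  len=1.1647
  (v3,v0,v4) [+-+] → (0.561, 0.561, 0)–(0, 0.561, 0)  len=0.5610
  (v3,v4,v2) [++-] → (0, 0.561, 1.0032)–(0.561, 0.561, 0.789118)  len=0.6005
  (v4,v0,v5) [+-+] → (0, 0.561, 0)–(-0.561, 0.561, 0)  len=0.5610
  (v4,v5,v2) [++-] → (-0.561, 0.561, 0.789118)–(0, 0.561, 1.0032)  len=0.6005
  (v5,v0,v6) [+--] → (-0.561, 0.561, 0)–(-1.41761, 0.561, 0)  len=0.8566
  (v5,v6,v2) [+--] → (-1.41761, 0.561, 0)–(-0.561, 0.561, 0.789118)  len=1.1647

Chained into 1 loop(s):
  loop 1: 8 segments, perimeter = 6.3655
Total perimeter = 6.366


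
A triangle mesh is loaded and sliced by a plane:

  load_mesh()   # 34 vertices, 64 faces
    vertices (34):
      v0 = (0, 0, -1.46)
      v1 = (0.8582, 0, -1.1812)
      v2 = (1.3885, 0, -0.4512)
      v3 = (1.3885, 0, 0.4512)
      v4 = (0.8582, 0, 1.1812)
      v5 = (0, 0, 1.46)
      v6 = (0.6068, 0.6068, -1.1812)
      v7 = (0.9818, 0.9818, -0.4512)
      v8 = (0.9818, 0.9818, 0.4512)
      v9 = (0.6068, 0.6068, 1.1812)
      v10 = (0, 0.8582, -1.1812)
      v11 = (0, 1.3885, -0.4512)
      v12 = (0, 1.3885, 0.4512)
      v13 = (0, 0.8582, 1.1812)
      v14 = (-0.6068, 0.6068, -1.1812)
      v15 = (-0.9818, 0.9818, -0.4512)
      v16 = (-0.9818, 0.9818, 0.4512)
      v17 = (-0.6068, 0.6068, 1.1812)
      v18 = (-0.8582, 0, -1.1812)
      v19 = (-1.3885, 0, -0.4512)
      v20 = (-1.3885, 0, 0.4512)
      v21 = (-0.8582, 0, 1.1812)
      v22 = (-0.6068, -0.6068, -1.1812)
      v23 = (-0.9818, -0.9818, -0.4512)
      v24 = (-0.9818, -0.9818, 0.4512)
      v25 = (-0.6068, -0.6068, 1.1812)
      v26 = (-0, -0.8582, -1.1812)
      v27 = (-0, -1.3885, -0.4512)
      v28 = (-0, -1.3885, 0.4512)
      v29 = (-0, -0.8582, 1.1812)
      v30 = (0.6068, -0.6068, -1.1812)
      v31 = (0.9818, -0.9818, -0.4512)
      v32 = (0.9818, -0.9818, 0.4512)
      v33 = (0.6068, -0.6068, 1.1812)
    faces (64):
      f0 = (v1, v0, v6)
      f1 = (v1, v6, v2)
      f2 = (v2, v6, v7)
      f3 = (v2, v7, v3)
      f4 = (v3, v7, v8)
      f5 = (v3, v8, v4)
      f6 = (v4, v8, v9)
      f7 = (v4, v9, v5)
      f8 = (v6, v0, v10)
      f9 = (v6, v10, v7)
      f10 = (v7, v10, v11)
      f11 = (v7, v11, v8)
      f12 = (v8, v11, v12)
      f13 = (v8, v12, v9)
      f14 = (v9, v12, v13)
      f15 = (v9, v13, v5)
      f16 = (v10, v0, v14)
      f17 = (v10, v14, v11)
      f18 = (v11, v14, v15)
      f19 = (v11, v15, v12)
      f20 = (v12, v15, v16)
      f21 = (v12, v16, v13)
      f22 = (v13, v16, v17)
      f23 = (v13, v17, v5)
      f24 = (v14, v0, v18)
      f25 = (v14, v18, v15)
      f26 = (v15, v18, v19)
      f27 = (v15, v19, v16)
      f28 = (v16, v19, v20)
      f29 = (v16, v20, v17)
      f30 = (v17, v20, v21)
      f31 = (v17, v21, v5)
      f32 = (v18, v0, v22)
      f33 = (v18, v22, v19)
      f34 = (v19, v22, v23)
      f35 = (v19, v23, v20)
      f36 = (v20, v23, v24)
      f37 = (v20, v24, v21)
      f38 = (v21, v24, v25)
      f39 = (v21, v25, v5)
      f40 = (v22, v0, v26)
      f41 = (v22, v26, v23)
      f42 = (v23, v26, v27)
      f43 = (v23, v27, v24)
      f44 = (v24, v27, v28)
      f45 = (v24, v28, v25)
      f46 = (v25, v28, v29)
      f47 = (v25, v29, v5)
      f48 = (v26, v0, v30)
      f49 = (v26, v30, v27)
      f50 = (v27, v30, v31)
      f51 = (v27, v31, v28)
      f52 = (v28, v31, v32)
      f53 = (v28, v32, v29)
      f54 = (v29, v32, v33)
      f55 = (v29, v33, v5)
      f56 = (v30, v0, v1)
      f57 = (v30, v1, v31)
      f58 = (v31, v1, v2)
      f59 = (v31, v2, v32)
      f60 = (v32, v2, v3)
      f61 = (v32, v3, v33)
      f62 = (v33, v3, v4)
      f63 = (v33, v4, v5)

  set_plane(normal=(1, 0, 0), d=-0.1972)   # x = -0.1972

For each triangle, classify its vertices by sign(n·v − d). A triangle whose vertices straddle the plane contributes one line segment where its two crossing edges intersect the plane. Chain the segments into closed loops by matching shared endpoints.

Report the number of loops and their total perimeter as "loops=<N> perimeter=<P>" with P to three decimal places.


Straddling triangles (20 of 64):
  (v10,v0,v14) [++-] → (-0.1972, 0.1972, -1.36939)–(-0.1972, 0.776499, -1.1812)  len=0.6091
  (v10,v14,v11) [+-+] → (-0.1972, 0.776499, -1.1812)–(-0.1972, 1.13446, -0.688438)  len=0.6091
  (v11,v14,v15) [+--] → (-0.1972, 1.13446, -0.688438)–(-0.1972, 1.30681, -0.4512)  len=0.2932
  (v11,v15,v12) [+-+] → (-0.1972, 1.30681, -0.4512)–(-0.1972, 1.30681, 0.269948)  len=0.7211
  (v12,v15,v16) [+--] → (-0.1972, 1.30681, 0.269948)–(-0.1972, 1.30681, 0.4512)  len=0.1813
  (v12,v16,v13) [+-+] → (-0.1972, 1.30681, 0.4512)–(-0.1972, 0.883026, 1.03458)  len=0.7211
  (v13,v16,v17) [+--] → (-0.1972, 0.883026, 1.03458)–(-0.1972, 0.776499, 1.1812)  len=0.1812
  (v13,v17,v5) [+-+] → (-0.1972, 0.776499, 1.1812)–(-0.1972, 0.1972, 1.36939)  len=0.6091
  (v14,v0,v18) [-+-] → (-0.1972, 0.1972, -1.36939)–(-0.1972, 0, -1.39594)  len=0.1990
  (v17,v21,v5) [--+] → (-0.1972, 0, 1.39594)–(-0.1972, 0.1972, 1.36939)  len=0.1990
  (v18,v0,v22) [-+-] → (-0.1972, 0, -1.39594)–(-0.1972, -0.1972, -1.36939)  len=0.1990
  (v21,v25,v5) [--+] → (-0.1972, -0.1972, 1.36939)–(-0.1972, 0, 1.39594)  len=0.1990
  (v22,v0,v26) [-++] → (-0.1972, -0.1972, -1.36939)–(-0.1972, -0.776499, -1.1812)  len=0.6091
  (v22,v26,v23) [-+-] → (-0.1972, -0.776499, -1.1812)–(-0.1972, -0.883026, -1.03458)  len=0.1812
  (v23,v26,v27) [-++] → (-0.1972, -0.883026, -1.03458)–(-0.1972, -1.30681, -0.4512)  len=0.7211
  (v23,v27,v24) [-+-] → (-0.1972, -1.30681, -0.4512)–(-0.1972, -1.30681, -0.269948)  len=0.1813
  (v24,v27,v28) [-++] → (-0.1972, -1.30681, -0.269948)–(-0.1972, -1.30681, 0.4512)  len=0.7211
  (v24,v28,v25) [-+-] → (-0.1972, -1.30681, 0.4512)–(-0.1972, -1.13446, 0.688438)  len=0.2932
  (v25,v28,v29) [-++] → (-0.1972, -1.13446, 0.688438)–(-0.1972, -0.776499, 1.1812)  len=0.6091
  (v25,v29,v5) [-++] → (-0.1972, -0.776499, 1.1812)–(-0.1972, -0.1972, 1.36939)  len=0.6091

Chained into 1 loop(s):
  loop 1: 20 segments, perimeter = 8.6463
Total perimeter = 8.646

loops=1 perimeter=8.646


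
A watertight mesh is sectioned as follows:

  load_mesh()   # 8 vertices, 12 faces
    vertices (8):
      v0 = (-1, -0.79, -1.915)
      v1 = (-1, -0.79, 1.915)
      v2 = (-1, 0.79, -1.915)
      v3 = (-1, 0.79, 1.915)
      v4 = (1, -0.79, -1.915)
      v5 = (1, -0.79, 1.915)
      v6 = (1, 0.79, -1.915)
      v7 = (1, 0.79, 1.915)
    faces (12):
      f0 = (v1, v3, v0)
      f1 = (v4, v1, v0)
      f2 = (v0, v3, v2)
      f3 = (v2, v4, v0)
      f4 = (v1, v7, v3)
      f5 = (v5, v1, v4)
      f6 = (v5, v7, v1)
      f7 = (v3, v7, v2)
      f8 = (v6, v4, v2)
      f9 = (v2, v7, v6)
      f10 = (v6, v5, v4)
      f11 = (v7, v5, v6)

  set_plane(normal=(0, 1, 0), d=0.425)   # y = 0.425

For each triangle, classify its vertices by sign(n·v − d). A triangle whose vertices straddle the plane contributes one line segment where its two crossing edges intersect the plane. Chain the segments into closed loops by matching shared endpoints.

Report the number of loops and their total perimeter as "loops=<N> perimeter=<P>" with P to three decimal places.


Straddling triangles (8 of 12):
  (v1,v3,v0) [-+-] → (-1, 0.425, 1.915)–(-1, 0.425, 1.03022)  len=0.8848
  (v0,v3,v2) [-++] → (-1, 0.425, 1.03022)–(-1, 0.425, -1.915)  len=2.9452
  (v2,v4,v0) [+--] → (-0.537975, 0.425, -1.915)–(-1, 0.425, -1.915)  len=0.4620
  (v1,v7,v3) [-++] → (0.537975, 0.425, 1.915)–(-1, 0.425, 1.915)  len=1.5380
  (v5,v7,v1) [-+-] → (1, 0.425, 1.915)–(0.537975, 0.425, 1.915)  len=0.4620
  (v6,v4,v2) [+-+] → (1, 0.425, -1.915)–(-0.537975, 0.425, -1.915)  len=1.5380
  (v6,v5,v4) [+--] → (1, 0.425, -1.03022)–(1, 0.425, -1.915)  len=0.8848
  (v7,v5,v6) [+-+] → (1, 0.425, 1.915)–(1, 0.425, -1.03022)  len=2.9452

Chained into 1 loop(s):
  loop 1: 8 segments, perimeter = 11.6600
Total perimeter = 11.660

loops=1 perimeter=11.660
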